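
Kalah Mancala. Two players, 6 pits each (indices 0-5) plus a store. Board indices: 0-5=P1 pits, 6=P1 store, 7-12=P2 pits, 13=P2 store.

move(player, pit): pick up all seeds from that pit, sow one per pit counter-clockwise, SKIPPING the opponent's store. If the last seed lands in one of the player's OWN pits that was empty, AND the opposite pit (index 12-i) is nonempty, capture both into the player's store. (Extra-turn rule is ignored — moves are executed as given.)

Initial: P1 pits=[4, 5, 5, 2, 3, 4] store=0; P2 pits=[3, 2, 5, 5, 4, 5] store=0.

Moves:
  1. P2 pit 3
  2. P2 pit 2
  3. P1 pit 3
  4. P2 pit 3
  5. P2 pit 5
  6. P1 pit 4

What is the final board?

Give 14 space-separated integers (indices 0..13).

Answer: 7 7 6 1 0 7 1 4 3 1 0 7 0 3

Derivation:
Move 1: P2 pit3 -> P1=[5,6,5,2,3,4](0) P2=[3,2,5,0,5,6](1)
Move 2: P2 pit2 -> P1=[6,6,5,2,3,4](0) P2=[3,2,0,1,6,7](2)
Move 3: P1 pit3 -> P1=[6,6,5,0,4,5](0) P2=[3,2,0,1,6,7](2)
Move 4: P2 pit3 -> P1=[6,6,5,0,4,5](0) P2=[3,2,0,0,7,7](2)
Move 5: P2 pit5 -> P1=[7,7,6,1,5,6](0) P2=[3,2,0,0,7,0](3)
Move 6: P1 pit4 -> P1=[7,7,6,1,0,7](1) P2=[4,3,1,0,7,0](3)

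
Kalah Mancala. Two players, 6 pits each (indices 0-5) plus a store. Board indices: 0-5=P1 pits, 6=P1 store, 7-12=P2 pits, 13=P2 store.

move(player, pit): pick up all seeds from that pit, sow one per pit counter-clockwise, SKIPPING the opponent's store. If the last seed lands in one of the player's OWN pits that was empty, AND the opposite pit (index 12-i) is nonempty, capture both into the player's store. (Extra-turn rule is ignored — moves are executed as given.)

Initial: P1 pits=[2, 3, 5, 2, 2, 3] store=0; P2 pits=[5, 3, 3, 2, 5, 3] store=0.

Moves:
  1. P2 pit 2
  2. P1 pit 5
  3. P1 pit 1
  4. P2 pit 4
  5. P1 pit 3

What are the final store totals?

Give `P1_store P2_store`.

Move 1: P2 pit2 -> P1=[2,3,5,2,2,3](0) P2=[5,3,0,3,6,4](0)
Move 2: P1 pit5 -> P1=[2,3,5,2,2,0](1) P2=[6,4,0,3,6,4](0)
Move 3: P1 pit1 -> P1=[2,0,6,3,3,0](1) P2=[6,4,0,3,6,4](0)
Move 4: P2 pit4 -> P1=[3,1,7,4,3,0](1) P2=[6,4,0,3,0,5](1)
Move 5: P1 pit3 -> P1=[3,1,7,0,4,1](2) P2=[7,4,0,3,0,5](1)

Answer: 2 1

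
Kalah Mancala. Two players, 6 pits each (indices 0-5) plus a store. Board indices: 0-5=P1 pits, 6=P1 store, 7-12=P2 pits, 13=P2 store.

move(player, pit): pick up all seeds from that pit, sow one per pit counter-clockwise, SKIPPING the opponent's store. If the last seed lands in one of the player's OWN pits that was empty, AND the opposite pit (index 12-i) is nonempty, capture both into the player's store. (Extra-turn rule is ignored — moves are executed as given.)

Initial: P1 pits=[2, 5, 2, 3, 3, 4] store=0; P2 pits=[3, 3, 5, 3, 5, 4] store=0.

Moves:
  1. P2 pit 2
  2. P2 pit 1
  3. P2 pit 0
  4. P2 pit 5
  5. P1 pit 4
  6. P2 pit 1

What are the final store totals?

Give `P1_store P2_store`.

Move 1: P2 pit2 -> P1=[3,5,2,3,3,4](0) P2=[3,3,0,4,6,5](1)
Move 2: P2 pit1 -> P1=[3,5,2,3,3,4](0) P2=[3,0,1,5,7,5](1)
Move 3: P2 pit0 -> P1=[3,5,2,3,3,4](0) P2=[0,1,2,6,7,5](1)
Move 4: P2 pit5 -> P1=[4,6,3,4,3,4](0) P2=[0,1,2,6,7,0](2)
Move 5: P1 pit4 -> P1=[4,6,3,4,0,5](1) P2=[1,1,2,6,7,0](2)
Move 6: P2 pit1 -> P1=[4,6,3,4,0,5](1) P2=[1,0,3,6,7,0](2)

Answer: 1 2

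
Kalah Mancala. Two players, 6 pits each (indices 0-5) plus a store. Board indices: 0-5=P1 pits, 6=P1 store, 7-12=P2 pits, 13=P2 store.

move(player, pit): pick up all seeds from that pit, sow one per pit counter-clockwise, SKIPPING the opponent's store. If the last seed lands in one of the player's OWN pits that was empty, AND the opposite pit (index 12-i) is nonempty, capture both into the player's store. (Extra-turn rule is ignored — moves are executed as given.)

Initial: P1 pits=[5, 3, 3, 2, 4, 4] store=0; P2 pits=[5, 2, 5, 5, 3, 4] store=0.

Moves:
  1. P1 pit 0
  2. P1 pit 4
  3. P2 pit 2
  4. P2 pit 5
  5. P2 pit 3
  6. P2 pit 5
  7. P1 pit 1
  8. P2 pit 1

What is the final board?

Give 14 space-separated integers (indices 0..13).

Move 1: P1 pit0 -> P1=[0,4,4,3,5,5](0) P2=[5,2,5,5,3,4](0)
Move 2: P1 pit4 -> P1=[0,4,4,3,0,6](1) P2=[6,3,6,5,3,4](0)
Move 3: P2 pit2 -> P1=[1,5,4,3,0,6](1) P2=[6,3,0,6,4,5](1)
Move 4: P2 pit5 -> P1=[2,6,5,4,0,6](1) P2=[6,3,0,6,4,0](2)
Move 5: P2 pit3 -> P1=[3,7,6,4,0,6](1) P2=[6,3,0,0,5,1](3)
Move 6: P2 pit5 -> P1=[3,7,6,4,0,6](1) P2=[6,3,0,0,5,0](4)
Move 7: P1 pit1 -> P1=[3,0,7,5,1,7](2) P2=[7,4,0,0,5,0](4)
Move 8: P2 pit1 -> P1=[0,0,7,5,1,7](2) P2=[7,0,1,1,6,0](8)

Answer: 0 0 7 5 1 7 2 7 0 1 1 6 0 8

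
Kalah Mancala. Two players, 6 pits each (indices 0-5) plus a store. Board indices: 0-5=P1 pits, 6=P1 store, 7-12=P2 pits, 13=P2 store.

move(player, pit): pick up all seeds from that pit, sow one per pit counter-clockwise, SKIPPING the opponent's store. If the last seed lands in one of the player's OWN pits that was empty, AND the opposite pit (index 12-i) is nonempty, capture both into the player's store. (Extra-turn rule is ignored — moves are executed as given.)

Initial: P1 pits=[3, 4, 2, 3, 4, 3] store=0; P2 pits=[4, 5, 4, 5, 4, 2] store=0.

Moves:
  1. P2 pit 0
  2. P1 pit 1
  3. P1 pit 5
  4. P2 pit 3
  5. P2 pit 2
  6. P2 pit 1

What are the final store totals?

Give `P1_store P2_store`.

Move 1: P2 pit0 -> P1=[3,4,2,3,4,3](0) P2=[0,6,5,6,5,2](0)
Move 2: P1 pit1 -> P1=[3,0,3,4,5,4](0) P2=[0,6,5,6,5,2](0)
Move 3: P1 pit5 -> P1=[3,0,3,4,5,0](1) P2=[1,7,6,6,5,2](0)
Move 4: P2 pit3 -> P1=[4,1,4,4,5,0](1) P2=[1,7,6,0,6,3](1)
Move 5: P2 pit2 -> P1=[5,2,4,4,5,0](1) P2=[1,7,0,1,7,4](2)
Move 6: P2 pit1 -> P1=[6,3,4,4,5,0](1) P2=[1,0,1,2,8,5](3)

Answer: 1 3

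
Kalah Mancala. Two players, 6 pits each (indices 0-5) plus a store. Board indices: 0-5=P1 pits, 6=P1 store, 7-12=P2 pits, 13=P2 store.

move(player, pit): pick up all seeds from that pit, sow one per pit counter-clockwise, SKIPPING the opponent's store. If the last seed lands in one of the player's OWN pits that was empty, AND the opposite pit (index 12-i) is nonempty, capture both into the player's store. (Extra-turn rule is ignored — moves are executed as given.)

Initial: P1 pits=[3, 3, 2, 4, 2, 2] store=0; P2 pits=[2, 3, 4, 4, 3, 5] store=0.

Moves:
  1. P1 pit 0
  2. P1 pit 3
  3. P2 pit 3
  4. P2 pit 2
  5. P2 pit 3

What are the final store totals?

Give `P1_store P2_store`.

Answer: 1 2

Derivation:
Move 1: P1 pit0 -> P1=[0,4,3,5,2,2](0) P2=[2,3,4,4,3,5](0)
Move 2: P1 pit3 -> P1=[0,4,3,0,3,3](1) P2=[3,4,4,4,3,5](0)
Move 3: P2 pit3 -> P1=[1,4,3,0,3,3](1) P2=[3,4,4,0,4,6](1)
Move 4: P2 pit2 -> P1=[1,4,3,0,3,3](1) P2=[3,4,0,1,5,7](2)
Move 5: P2 pit3 -> P1=[1,4,3,0,3,3](1) P2=[3,4,0,0,6,7](2)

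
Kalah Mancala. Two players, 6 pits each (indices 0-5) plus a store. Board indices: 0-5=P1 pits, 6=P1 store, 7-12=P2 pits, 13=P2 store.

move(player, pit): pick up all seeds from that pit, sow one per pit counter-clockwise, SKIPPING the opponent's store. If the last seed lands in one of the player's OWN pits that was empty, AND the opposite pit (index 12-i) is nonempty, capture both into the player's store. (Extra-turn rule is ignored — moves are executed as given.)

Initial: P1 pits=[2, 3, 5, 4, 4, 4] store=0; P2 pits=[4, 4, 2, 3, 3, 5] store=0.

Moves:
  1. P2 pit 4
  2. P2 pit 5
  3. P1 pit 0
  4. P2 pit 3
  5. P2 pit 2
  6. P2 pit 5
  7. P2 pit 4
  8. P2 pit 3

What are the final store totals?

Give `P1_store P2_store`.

Answer: 0 11

Derivation:
Move 1: P2 pit4 -> P1=[3,3,5,4,4,4](0) P2=[4,4,2,3,0,6](1)
Move 2: P2 pit5 -> P1=[4,4,6,5,5,4](0) P2=[4,4,2,3,0,0](2)
Move 3: P1 pit0 -> P1=[0,5,7,6,6,4](0) P2=[4,4,2,3,0,0](2)
Move 4: P2 pit3 -> P1=[0,5,7,6,6,4](0) P2=[4,4,2,0,1,1](3)
Move 5: P2 pit2 -> P1=[0,5,7,6,6,4](0) P2=[4,4,0,1,2,1](3)
Move 6: P2 pit5 -> P1=[0,5,7,6,6,4](0) P2=[4,4,0,1,2,0](4)
Move 7: P2 pit4 -> P1=[0,5,7,6,6,4](0) P2=[4,4,0,1,0,1](5)
Move 8: P2 pit3 -> P1=[0,0,7,6,6,4](0) P2=[4,4,0,0,0,1](11)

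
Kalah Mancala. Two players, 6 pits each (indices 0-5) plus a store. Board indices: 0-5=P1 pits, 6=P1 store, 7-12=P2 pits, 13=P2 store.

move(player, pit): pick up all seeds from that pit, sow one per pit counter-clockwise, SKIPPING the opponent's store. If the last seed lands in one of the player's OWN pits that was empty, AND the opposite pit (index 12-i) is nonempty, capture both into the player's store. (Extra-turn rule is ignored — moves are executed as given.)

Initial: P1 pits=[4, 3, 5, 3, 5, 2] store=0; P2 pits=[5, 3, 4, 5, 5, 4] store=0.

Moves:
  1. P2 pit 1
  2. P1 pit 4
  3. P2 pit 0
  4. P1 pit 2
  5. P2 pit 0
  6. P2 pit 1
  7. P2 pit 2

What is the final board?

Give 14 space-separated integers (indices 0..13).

Move 1: P2 pit1 -> P1=[4,3,5,3,5,2](0) P2=[5,0,5,6,6,4](0)
Move 2: P1 pit4 -> P1=[4,3,5,3,0,3](1) P2=[6,1,6,6,6,4](0)
Move 3: P2 pit0 -> P1=[4,3,5,3,0,3](1) P2=[0,2,7,7,7,5](1)
Move 4: P1 pit2 -> P1=[4,3,0,4,1,4](2) P2=[1,2,7,7,7,5](1)
Move 5: P2 pit0 -> P1=[4,3,0,4,1,4](2) P2=[0,3,7,7,7,5](1)
Move 6: P2 pit1 -> P1=[4,3,0,4,1,4](2) P2=[0,0,8,8,8,5](1)
Move 7: P2 pit2 -> P1=[5,4,1,5,1,4](2) P2=[0,0,0,9,9,6](2)

Answer: 5 4 1 5 1 4 2 0 0 0 9 9 6 2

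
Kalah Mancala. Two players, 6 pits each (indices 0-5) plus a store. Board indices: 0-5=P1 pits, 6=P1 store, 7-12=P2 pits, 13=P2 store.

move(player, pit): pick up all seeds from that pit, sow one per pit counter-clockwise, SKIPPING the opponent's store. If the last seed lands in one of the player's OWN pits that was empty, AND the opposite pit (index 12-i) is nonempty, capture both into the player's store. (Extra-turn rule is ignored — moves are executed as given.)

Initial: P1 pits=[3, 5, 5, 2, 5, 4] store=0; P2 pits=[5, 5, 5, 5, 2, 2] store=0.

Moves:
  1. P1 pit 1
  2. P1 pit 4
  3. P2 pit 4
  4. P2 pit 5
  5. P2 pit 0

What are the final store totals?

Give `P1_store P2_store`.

Move 1: P1 pit1 -> P1=[3,0,6,3,6,5](1) P2=[5,5,5,5,2,2](0)
Move 2: P1 pit4 -> P1=[3,0,6,3,0,6](2) P2=[6,6,6,6,2,2](0)
Move 3: P2 pit4 -> P1=[3,0,6,3,0,6](2) P2=[6,6,6,6,0,3](1)
Move 4: P2 pit5 -> P1=[4,1,6,3,0,6](2) P2=[6,6,6,6,0,0](2)
Move 5: P2 pit0 -> P1=[4,1,6,3,0,6](2) P2=[0,7,7,7,1,1](3)

Answer: 2 3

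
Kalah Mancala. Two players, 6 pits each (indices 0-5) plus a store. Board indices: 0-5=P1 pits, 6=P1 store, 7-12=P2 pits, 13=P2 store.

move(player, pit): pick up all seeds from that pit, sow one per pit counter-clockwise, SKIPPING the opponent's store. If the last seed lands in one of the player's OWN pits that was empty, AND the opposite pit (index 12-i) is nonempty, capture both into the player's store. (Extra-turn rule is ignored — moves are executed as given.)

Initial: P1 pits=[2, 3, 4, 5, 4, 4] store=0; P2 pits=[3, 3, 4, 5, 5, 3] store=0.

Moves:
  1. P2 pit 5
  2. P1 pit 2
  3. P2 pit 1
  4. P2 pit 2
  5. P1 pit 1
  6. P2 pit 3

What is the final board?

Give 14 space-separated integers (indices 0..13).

Answer: 5 1 2 8 6 6 1 3 0 0 0 8 2 3

Derivation:
Move 1: P2 pit5 -> P1=[3,4,4,5,4,4](0) P2=[3,3,4,5,5,0](1)
Move 2: P1 pit2 -> P1=[3,4,0,6,5,5](1) P2=[3,3,4,5,5,0](1)
Move 3: P2 pit1 -> P1=[3,4,0,6,5,5](1) P2=[3,0,5,6,6,0](1)
Move 4: P2 pit2 -> P1=[4,4,0,6,5,5](1) P2=[3,0,0,7,7,1](2)
Move 5: P1 pit1 -> P1=[4,0,1,7,6,6](1) P2=[3,0,0,7,7,1](2)
Move 6: P2 pit3 -> P1=[5,1,2,8,6,6](1) P2=[3,0,0,0,8,2](3)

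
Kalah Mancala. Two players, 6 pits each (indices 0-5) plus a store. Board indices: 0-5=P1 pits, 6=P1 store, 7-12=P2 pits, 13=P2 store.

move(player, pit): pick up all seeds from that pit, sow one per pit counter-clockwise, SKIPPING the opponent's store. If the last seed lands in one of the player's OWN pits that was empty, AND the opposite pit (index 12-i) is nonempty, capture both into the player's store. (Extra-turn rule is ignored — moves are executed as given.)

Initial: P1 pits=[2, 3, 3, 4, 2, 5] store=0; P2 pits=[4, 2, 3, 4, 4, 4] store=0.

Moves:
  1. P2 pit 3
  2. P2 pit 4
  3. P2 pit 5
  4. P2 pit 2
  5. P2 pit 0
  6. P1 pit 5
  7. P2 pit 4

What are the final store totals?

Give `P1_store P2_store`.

Move 1: P2 pit3 -> P1=[3,3,3,4,2,5](0) P2=[4,2,3,0,5,5](1)
Move 2: P2 pit4 -> P1=[4,4,4,4,2,5](0) P2=[4,2,3,0,0,6](2)
Move 3: P2 pit5 -> P1=[5,5,5,5,3,5](0) P2=[4,2,3,0,0,0](3)
Move 4: P2 pit2 -> P1=[0,5,5,5,3,5](0) P2=[4,2,0,1,1,0](9)
Move 5: P2 pit0 -> P1=[0,5,5,5,3,5](0) P2=[0,3,1,2,2,0](9)
Move 6: P1 pit5 -> P1=[0,5,5,5,3,0](1) P2=[1,4,2,3,2,0](9)
Move 7: P2 pit4 -> P1=[0,5,5,5,3,0](1) P2=[1,4,2,3,0,1](10)

Answer: 1 10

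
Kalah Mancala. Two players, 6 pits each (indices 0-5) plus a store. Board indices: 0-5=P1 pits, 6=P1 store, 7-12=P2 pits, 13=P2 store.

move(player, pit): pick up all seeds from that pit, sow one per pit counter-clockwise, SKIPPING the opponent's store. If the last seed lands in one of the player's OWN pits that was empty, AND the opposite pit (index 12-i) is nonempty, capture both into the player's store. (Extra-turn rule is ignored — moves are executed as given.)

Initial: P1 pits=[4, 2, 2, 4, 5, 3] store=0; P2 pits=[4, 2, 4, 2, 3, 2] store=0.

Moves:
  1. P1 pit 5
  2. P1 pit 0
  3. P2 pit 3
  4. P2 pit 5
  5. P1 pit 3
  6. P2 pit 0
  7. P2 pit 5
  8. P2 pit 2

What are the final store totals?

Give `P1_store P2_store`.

Answer: 2 4

Derivation:
Move 1: P1 pit5 -> P1=[4,2,2,4,5,0](1) P2=[5,3,4,2,3,2](0)
Move 2: P1 pit0 -> P1=[0,3,3,5,6,0](1) P2=[5,3,4,2,3,2](0)
Move 3: P2 pit3 -> P1=[0,3,3,5,6,0](1) P2=[5,3,4,0,4,3](0)
Move 4: P2 pit5 -> P1=[1,4,3,5,6,0](1) P2=[5,3,4,0,4,0](1)
Move 5: P1 pit3 -> P1=[1,4,3,0,7,1](2) P2=[6,4,4,0,4,0](1)
Move 6: P2 pit0 -> P1=[1,4,3,0,7,1](2) P2=[0,5,5,1,5,1](2)
Move 7: P2 pit5 -> P1=[1,4,3,0,7,1](2) P2=[0,5,5,1,5,0](3)
Move 8: P2 pit2 -> P1=[2,4,3,0,7,1](2) P2=[0,5,0,2,6,1](4)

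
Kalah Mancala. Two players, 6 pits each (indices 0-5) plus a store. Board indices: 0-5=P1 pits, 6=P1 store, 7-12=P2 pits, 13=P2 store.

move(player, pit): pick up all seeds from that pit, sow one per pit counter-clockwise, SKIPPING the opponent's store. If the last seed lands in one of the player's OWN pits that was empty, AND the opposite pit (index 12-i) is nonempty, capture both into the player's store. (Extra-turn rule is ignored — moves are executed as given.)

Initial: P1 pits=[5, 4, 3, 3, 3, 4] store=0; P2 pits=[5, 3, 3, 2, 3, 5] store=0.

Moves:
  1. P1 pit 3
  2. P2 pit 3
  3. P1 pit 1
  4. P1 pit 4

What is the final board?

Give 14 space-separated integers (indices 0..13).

Move 1: P1 pit3 -> P1=[5,4,3,0,4,5](1) P2=[5,3,3,2,3,5](0)
Move 2: P2 pit3 -> P1=[5,4,3,0,4,5](1) P2=[5,3,3,0,4,6](0)
Move 3: P1 pit1 -> P1=[5,0,4,1,5,6](1) P2=[5,3,3,0,4,6](0)
Move 4: P1 pit4 -> P1=[5,0,4,1,0,7](2) P2=[6,4,4,0,4,6](0)

Answer: 5 0 4 1 0 7 2 6 4 4 0 4 6 0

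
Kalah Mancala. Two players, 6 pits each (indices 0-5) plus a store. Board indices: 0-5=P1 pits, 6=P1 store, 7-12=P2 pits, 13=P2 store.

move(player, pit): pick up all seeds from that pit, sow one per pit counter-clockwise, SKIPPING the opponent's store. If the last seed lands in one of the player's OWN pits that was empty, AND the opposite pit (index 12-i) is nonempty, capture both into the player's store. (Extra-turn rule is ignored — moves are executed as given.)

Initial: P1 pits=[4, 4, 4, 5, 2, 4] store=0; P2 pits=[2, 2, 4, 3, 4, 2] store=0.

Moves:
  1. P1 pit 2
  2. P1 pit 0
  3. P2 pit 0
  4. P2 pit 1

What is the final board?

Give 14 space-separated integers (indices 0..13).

Answer: 0 5 1 7 4 5 1 0 0 6 4 5 2 0

Derivation:
Move 1: P1 pit2 -> P1=[4,4,0,6,3,5](1) P2=[2,2,4,3,4,2](0)
Move 2: P1 pit0 -> P1=[0,5,1,7,4,5](1) P2=[2,2,4,3,4,2](0)
Move 3: P2 pit0 -> P1=[0,5,1,7,4,5](1) P2=[0,3,5,3,4,2](0)
Move 4: P2 pit1 -> P1=[0,5,1,7,4,5](1) P2=[0,0,6,4,5,2](0)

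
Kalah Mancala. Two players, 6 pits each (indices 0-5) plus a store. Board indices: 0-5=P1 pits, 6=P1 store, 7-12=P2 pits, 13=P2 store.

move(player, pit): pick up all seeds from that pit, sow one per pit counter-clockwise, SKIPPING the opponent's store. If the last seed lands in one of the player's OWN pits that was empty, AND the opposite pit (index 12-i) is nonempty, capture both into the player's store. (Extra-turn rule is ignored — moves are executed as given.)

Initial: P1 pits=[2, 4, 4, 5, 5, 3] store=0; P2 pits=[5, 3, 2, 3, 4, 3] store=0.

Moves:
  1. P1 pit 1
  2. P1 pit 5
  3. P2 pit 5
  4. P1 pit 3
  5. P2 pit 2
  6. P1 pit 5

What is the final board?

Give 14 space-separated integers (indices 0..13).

Answer: 3 1 5 0 7 0 3 7 5 0 4 5 1 2

Derivation:
Move 1: P1 pit1 -> P1=[2,0,5,6,6,4](0) P2=[5,3,2,3,4,3](0)
Move 2: P1 pit5 -> P1=[2,0,5,6,6,0](1) P2=[6,4,3,3,4,3](0)
Move 3: P2 pit5 -> P1=[3,1,5,6,6,0](1) P2=[6,4,3,3,4,0](1)
Move 4: P1 pit3 -> P1=[3,1,5,0,7,1](2) P2=[7,5,4,3,4,0](1)
Move 5: P2 pit2 -> P1=[3,1,5,0,7,1](2) P2=[7,5,0,4,5,1](2)
Move 6: P1 pit5 -> P1=[3,1,5,0,7,0](3) P2=[7,5,0,4,5,1](2)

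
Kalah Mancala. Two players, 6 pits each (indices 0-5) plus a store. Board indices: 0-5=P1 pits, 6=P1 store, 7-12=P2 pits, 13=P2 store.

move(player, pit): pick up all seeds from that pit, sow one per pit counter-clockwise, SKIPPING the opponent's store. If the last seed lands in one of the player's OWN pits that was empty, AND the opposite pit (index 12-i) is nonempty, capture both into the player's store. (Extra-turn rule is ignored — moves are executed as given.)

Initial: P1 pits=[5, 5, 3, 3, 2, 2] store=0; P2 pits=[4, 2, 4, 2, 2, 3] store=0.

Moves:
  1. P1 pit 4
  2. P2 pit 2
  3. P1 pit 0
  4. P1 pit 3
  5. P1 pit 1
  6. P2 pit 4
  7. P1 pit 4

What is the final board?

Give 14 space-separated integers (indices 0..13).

Move 1: P1 pit4 -> P1=[5,5,3,3,0,3](1) P2=[4,2,4,2,2,3](0)
Move 2: P2 pit2 -> P1=[5,5,3,3,0,3](1) P2=[4,2,0,3,3,4](1)
Move 3: P1 pit0 -> P1=[0,6,4,4,1,4](1) P2=[4,2,0,3,3,4](1)
Move 4: P1 pit3 -> P1=[0,6,4,0,2,5](2) P2=[5,2,0,3,3,4](1)
Move 5: P1 pit1 -> P1=[0,0,5,1,3,6](3) P2=[6,2,0,3,3,4](1)
Move 6: P2 pit4 -> P1=[1,0,5,1,3,6](3) P2=[6,2,0,3,0,5](2)
Move 7: P1 pit4 -> P1=[1,0,5,1,0,7](4) P2=[7,2,0,3,0,5](2)

Answer: 1 0 5 1 0 7 4 7 2 0 3 0 5 2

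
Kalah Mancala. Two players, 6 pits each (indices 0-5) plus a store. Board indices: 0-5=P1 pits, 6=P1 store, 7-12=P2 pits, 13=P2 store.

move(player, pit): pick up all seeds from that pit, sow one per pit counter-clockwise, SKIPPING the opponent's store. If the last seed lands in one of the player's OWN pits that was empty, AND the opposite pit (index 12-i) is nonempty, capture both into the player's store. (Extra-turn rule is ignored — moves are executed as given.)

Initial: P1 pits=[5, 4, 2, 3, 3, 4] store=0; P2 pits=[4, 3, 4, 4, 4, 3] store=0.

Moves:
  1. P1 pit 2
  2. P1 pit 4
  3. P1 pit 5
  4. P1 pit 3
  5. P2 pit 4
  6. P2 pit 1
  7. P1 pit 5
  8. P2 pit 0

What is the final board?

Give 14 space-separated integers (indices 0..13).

Move 1: P1 pit2 -> P1=[5,4,0,4,4,4](0) P2=[4,3,4,4,4,3](0)
Move 2: P1 pit4 -> P1=[5,4,0,4,0,5](1) P2=[5,4,4,4,4,3](0)
Move 3: P1 pit5 -> P1=[5,4,0,4,0,0](2) P2=[6,5,5,5,4,3](0)
Move 4: P1 pit3 -> P1=[5,4,0,0,1,1](3) P2=[7,5,5,5,4,3](0)
Move 5: P2 pit4 -> P1=[6,5,0,0,1,1](3) P2=[7,5,5,5,0,4](1)
Move 6: P2 pit1 -> P1=[6,5,0,0,1,1](3) P2=[7,0,6,6,1,5](2)
Move 7: P1 pit5 -> P1=[6,5,0,0,1,0](4) P2=[7,0,6,6,1,5](2)
Move 8: P2 pit0 -> P1=[7,5,0,0,1,0](4) P2=[0,1,7,7,2,6](3)

Answer: 7 5 0 0 1 0 4 0 1 7 7 2 6 3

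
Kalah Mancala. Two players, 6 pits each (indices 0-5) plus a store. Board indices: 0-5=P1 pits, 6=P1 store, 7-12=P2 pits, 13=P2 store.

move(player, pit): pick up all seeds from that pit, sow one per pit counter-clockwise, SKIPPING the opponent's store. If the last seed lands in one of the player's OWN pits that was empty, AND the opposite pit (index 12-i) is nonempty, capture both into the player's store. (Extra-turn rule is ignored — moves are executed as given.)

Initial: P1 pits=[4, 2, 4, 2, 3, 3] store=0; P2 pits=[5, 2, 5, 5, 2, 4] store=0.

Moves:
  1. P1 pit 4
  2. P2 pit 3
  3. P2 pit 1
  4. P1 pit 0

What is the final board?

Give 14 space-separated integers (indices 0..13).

Move 1: P1 pit4 -> P1=[4,2,4,2,0,4](1) P2=[6,2,5,5,2,4](0)
Move 2: P2 pit3 -> P1=[5,3,4,2,0,4](1) P2=[6,2,5,0,3,5](1)
Move 3: P2 pit1 -> P1=[5,3,0,2,0,4](1) P2=[6,0,6,0,3,5](6)
Move 4: P1 pit0 -> P1=[0,4,1,3,1,5](1) P2=[6,0,6,0,3,5](6)

Answer: 0 4 1 3 1 5 1 6 0 6 0 3 5 6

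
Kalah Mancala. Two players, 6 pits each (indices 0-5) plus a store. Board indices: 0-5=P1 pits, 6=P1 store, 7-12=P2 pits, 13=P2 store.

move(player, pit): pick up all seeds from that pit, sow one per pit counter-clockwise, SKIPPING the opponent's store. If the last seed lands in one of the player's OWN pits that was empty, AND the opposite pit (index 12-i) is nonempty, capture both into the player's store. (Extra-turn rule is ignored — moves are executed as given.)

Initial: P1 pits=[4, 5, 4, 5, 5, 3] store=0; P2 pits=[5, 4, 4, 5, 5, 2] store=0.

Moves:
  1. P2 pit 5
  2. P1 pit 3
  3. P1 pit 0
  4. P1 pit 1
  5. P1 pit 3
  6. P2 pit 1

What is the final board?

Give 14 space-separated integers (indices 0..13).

Answer: 0 0 6 0 9 7 2 7 0 5 6 6 1 2

Derivation:
Move 1: P2 pit5 -> P1=[5,5,4,5,5,3](0) P2=[5,4,4,5,5,0](1)
Move 2: P1 pit3 -> P1=[5,5,4,0,6,4](1) P2=[6,5,4,5,5,0](1)
Move 3: P1 pit0 -> P1=[0,6,5,1,7,5](1) P2=[6,5,4,5,5,0](1)
Move 4: P1 pit1 -> P1=[0,0,6,2,8,6](2) P2=[7,5,4,5,5,0](1)
Move 5: P1 pit3 -> P1=[0,0,6,0,9,7](2) P2=[7,5,4,5,5,0](1)
Move 6: P2 pit1 -> P1=[0,0,6,0,9,7](2) P2=[7,0,5,6,6,1](2)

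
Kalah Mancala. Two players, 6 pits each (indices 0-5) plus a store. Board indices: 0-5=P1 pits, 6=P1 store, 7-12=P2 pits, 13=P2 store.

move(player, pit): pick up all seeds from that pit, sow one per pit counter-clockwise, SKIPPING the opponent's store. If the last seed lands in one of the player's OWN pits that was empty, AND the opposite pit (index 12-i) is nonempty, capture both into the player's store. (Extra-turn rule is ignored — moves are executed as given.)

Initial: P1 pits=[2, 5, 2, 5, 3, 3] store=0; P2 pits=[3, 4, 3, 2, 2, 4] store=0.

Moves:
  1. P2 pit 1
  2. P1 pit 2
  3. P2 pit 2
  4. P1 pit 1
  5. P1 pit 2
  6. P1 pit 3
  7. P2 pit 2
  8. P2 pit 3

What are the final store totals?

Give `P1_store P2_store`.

Answer: 2 2

Derivation:
Move 1: P2 pit1 -> P1=[2,5,2,5,3,3](0) P2=[3,0,4,3,3,5](0)
Move 2: P1 pit2 -> P1=[2,5,0,6,4,3](0) P2=[3,0,4,3,3,5](0)
Move 3: P2 pit2 -> P1=[2,5,0,6,4,3](0) P2=[3,0,0,4,4,6](1)
Move 4: P1 pit1 -> P1=[2,0,1,7,5,4](1) P2=[3,0,0,4,4,6](1)
Move 5: P1 pit2 -> P1=[2,0,0,8,5,4](1) P2=[3,0,0,4,4,6](1)
Move 6: P1 pit3 -> P1=[2,0,0,0,6,5](2) P2=[4,1,1,5,5,6](1)
Move 7: P2 pit2 -> P1=[2,0,0,0,6,5](2) P2=[4,1,0,6,5,6](1)
Move 8: P2 pit3 -> P1=[3,1,1,0,6,5](2) P2=[4,1,0,0,6,7](2)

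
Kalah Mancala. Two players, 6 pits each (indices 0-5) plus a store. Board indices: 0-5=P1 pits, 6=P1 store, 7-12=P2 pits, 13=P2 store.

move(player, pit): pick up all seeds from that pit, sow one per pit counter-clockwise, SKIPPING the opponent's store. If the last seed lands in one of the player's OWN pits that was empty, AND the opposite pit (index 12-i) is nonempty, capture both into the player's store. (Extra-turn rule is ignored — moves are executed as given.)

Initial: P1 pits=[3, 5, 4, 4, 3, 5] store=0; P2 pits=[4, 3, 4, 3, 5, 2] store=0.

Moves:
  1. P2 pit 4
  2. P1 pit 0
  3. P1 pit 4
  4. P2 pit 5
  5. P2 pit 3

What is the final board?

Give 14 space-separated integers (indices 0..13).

Move 1: P2 pit4 -> P1=[4,6,5,4,3,5](0) P2=[4,3,4,3,0,3](1)
Move 2: P1 pit0 -> P1=[0,7,6,5,4,5](0) P2=[4,3,4,3,0,3](1)
Move 3: P1 pit4 -> P1=[0,7,6,5,0,6](1) P2=[5,4,4,3,0,3](1)
Move 4: P2 pit5 -> P1=[1,8,6,5,0,6](1) P2=[5,4,4,3,0,0](2)
Move 5: P2 pit3 -> P1=[1,8,6,5,0,6](1) P2=[5,4,4,0,1,1](3)

Answer: 1 8 6 5 0 6 1 5 4 4 0 1 1 3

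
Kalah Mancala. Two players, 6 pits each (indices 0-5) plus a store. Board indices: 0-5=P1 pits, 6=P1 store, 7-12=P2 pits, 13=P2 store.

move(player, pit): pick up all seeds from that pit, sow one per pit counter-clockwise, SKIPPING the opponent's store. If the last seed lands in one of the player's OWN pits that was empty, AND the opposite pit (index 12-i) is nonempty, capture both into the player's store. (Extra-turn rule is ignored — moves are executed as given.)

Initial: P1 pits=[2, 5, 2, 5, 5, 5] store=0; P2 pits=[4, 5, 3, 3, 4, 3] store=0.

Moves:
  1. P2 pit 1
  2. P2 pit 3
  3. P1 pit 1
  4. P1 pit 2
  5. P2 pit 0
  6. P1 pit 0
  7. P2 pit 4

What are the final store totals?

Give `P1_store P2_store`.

Answer: 1 3

Derivation:
Move 1: P2 pit1 -> P1=[2,5,2,5,5,5](0) P2=[4,0,4,4,5,4](1)
Move 2: P2 pit3 -> P1=[3,5,2,5,5,5](0) P2=[4,0,4,0,6,5](2)
Move 3: P1 pit1 -> P1=[3,0,3,6,6,6](1) P2=[4,0,4,0,6,5](2)
Move 4: P1 pit2 -> P1=[3,0,0,7,7,7](1) P2=[4,0,4,0,6,5](2)
Move 5: P2 pit0 -> P1=[3,0,0,7,7,7](1) P2=[0,1,5,1,7,5](2)
Move 6: P1 pit0 -> P1=[0,1,1,8,7,7](1) P2=[0,1,5,1,7,5](2)
Move 7: P2 pit4 -> P1=[1,2,2,9,8,7](1) P2=[0,1,5,1,0,6](3)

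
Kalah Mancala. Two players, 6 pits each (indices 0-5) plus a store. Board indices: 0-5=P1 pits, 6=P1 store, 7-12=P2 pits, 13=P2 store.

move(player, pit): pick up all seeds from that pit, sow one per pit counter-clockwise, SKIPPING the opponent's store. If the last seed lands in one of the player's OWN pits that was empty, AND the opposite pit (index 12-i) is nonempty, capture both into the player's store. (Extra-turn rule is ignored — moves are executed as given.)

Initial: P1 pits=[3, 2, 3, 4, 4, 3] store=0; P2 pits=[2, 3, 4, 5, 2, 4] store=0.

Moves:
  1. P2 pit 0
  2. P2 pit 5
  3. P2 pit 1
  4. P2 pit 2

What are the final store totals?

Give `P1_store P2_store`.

Move 1: P2 pit0 -> P1=[3,2,3,4,4,3](0) P2=[0,4,5,5,2,4](0)
Move 2: P2 pit5 -> P1=[4,3,4,4,4,3](0) P2=[0,4,5,5,2,0](1)
Move 3: P2 pit1 -> P1=[0,3,4,4,4,3](0) P2=[0,0,6,6,3,0](6)
Move 4: P2 pit2 -> P1=[1,4,4,4,4,3](0) P2=[0,0,0,7,4,1](7)

Answer: 0 7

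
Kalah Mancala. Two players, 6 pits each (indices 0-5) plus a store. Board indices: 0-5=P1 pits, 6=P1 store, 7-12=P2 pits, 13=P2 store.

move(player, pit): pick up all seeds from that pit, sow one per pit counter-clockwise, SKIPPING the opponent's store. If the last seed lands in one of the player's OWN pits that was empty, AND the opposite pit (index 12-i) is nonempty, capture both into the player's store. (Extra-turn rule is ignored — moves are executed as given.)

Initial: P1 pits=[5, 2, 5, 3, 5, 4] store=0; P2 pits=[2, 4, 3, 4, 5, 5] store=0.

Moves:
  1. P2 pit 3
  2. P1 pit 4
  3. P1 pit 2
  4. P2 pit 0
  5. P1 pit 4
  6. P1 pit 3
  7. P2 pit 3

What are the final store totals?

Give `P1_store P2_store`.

Answer: 3 1

Derivation:
Move 1: P2 pit3 -> P1=[6,2,5,3,5,4](0) P2=[2,4,3,0,6,6](1)
Move 2: P1 pit4 -> P1=[6,2,5,3,0,5](1) P2=[3,5,4,0,6,6](1)
Move 3: P1 pit2 -> P1=[6,2,0,4,1,6](2) P2=[4,5,4,0,6,6](1)
Move 4: P2 pit0 -> P1=[6,2,0,4,1,6](2) P2=[0,6,5,1,7,6](1)
Move 5: P1 pit4 -> P1=[6,2,0,4,0,7](2) P2=[0,6,5,1,7,6](1)
Move 6: P1 pit3 -> P1=[6,2,0,0,1,8](3) P2=[1,6,5,1,7,6](1)
Move 7: P2 pit3 -> P1=[6,2,0,0,1,8](3) P2=[1,6,5,0,8,6](1)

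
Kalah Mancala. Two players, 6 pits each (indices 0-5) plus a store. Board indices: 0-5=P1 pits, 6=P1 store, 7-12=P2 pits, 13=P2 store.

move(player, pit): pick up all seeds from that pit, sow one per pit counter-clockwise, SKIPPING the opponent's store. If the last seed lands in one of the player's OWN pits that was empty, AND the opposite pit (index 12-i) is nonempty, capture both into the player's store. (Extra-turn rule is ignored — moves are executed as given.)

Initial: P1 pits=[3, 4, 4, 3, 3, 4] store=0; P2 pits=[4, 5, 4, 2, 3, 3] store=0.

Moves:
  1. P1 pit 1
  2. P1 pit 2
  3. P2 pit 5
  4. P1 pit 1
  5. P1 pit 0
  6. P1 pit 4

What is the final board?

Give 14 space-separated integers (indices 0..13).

Answer: 0 1 1 6 0 7 5 6 6 5 1 3 0 1

Derivation:
Move 1: P1 pit1 -> P1=[3,0,5,4,4,5](0) P2=[4,5,4,2,3,3](0)
Move 2: P1 pit2 -> P1=[3,0,0,5,5,6](1) P2=[5,5,4,2,3,3](0)
Move 3: P2 pit5 -> P1=[4,1,0,5,5,6](1) P2=[5,5,4,2,3,0](1)
Move 4: P1 pit1 -> P1=[4,0,0,5,5,6](4) P2=[5,5,4,0,3,0](1)
Move 5: P1 pit0 -> P1=[0,1,1,6,6,6](4) P2=[5,5,4,0,3,0](1)
Move 6: P1 pit4 -> P1=[0,1,1,6,0,7](5) P2=[6,6,5,1,3,0](1)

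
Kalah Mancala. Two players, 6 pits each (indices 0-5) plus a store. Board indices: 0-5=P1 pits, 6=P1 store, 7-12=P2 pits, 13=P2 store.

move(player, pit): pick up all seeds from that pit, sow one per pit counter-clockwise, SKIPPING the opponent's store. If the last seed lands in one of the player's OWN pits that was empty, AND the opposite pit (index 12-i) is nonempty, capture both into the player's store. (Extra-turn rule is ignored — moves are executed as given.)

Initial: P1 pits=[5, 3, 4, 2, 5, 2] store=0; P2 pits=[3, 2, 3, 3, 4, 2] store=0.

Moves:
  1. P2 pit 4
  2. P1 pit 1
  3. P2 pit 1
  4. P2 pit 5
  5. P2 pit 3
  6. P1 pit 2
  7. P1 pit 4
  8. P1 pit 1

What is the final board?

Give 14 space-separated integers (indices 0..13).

Move 1: P2 pit4 -> P1=[6,4,4,2,5,2](0) P2=[3,2,3,3,0,3](1)
Move 2: P1 pit1 -> P1=[6,0,5,3,6,3](0) P2=[3,2,3,3,0,3](1)
Move 3: P2 pit1 -> P1=[6,0,5,3,6,3](0) P2=[3,0,4,4,0,3](1)
Move 4: P2 pit5 -> P1=[7,1,5,3,6,3](0) P2=[3,0,4,4,0,0](2)
Move 5: P2 pit3 -> P1=[8,1,5,3,6,3](0) P2=[3,0,4,0,1,1](3)
Move 6: P1 pit2 -> P1=[8,1,0,4,7,4](1) P2=[4,0,4,0,1,1](3)
Move 7: P1 pit4 -> P1=[8,1,0,4,0,5](2) P2=[5,1,5,1,2,1](3)
Move 8: P1 pit1 -> P1=[8,0,0,4,0,5](4) P2=[5,1,5,0,2,1](3)

Answer: 8 0 0 4 0 5 4 5 1 5 0 2 1 3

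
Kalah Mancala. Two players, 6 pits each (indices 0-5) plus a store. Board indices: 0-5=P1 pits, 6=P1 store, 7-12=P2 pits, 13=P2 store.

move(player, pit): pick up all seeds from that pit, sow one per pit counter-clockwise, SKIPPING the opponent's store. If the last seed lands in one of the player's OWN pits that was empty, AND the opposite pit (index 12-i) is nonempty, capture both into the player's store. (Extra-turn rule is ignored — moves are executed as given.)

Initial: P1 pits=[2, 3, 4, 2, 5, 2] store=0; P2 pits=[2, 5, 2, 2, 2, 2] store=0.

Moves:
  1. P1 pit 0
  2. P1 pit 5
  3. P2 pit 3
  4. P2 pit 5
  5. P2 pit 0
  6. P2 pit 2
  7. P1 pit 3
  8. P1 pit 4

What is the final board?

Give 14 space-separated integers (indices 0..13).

Answer: 0 5 0 0 0 2 2 1 7 1 2 4 0 9

Derivation:
Move 1: P1 pit0 -> P1=[0,4,5,2,5,2](0) P2=[2,5,2,2,2,2](0)
Move 2: P1 pit5 -> P1=[0,4,5,2,5,0](1) P2=[3,5,2,2,2,2](0)
Move 3: P2 pit3 -> P1=[0,4,5,2,5,0](1) P2=[3,5,2,0,3,3](0)
Move 4: P2 pit5 -> P1=[1,5,5,2,5,0](1) P2=[3,5,2,0,3,0](1)
Move 5: P2 pit0 -> P1=[1,5,0,2,5,0](1) P2=[0,6,3,0,3,0](7)
Move 6: P2 pit2 -> P1=[0,5,0,2,5,0](1) P2=[0,6,0,1,4,0](9)
Move 7: P1 pit3 -> P1=[0,5,0,0,6,1](1) P2=[0,6,0,1,4,0](9)
Move 8: P1 pit4 -> P1=[0,5,0,0,0,2](2) P2=[1,7,1,2,4,0](9)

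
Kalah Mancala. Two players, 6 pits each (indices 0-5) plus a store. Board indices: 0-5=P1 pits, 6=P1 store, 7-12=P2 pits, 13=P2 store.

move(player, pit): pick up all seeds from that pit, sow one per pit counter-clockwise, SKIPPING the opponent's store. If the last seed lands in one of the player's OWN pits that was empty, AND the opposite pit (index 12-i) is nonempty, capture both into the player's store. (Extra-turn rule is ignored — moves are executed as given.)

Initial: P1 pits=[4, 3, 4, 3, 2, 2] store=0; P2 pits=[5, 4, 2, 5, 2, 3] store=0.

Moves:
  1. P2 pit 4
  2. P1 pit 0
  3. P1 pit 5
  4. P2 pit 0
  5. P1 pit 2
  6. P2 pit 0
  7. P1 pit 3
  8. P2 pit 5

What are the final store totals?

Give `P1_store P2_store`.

Move 1: P2 pit4 -> P1=[4,3,4,3,2,2](0) P2=[5,4,2,5,0,4](1)
Move 2: P1 pit0 -> P1=[0,4,5,4,3,2](0) P2=[5,4,2,5,0,4](1)
Move 3: P1 pit5 -> P1=[0,4,5,4,3,0](1) P2=[6,4,2,5,0,4](1)
Move 4: P2 pit0 -> P1=[0,4,5,4,3,0](1) P2=[0,5,3,6,1,5](2)
Move 5: P1 pit2 -> P1=[0,4,0,5,4,1](2) P2=[1,5,3,6,1,5](2)
Move 6: P2 pit0 -> P1=[0,4,0,5,4,1](2) P2=[0,6,3,6,1,5](2)
Move 7: P1 pit3 -> P1=[0,4,0,0,5,2](3) P2=[1,7,3,6,1,5](2)
Move 8: P2 pit5 -> P1=[1,5,1,1,5,2](3) P2=[1,7,3,6,1,0](3)

Answer: 3 3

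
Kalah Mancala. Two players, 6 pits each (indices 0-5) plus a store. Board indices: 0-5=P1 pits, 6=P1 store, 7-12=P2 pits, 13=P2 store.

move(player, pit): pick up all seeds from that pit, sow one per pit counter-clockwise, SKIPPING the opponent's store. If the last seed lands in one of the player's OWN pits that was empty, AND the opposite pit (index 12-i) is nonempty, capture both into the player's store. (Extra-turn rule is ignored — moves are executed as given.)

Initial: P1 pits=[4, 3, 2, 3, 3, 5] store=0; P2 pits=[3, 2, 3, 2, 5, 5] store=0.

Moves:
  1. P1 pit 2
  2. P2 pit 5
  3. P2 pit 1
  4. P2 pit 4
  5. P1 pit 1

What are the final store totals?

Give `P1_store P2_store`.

Answer: 1 2

Derivation:
Move 1: P1 pit2 -> P1=[4,3,0,4,4,5](0) P2=[3,2,3,2,5,5](0)
Move 2: P2 pit5 -> P1=[5,4,1,5,4,5](0) P2=[3,2,3,2,5,0](1)
Move 3: P2 pit1 -> P1=[5,4,1,5,4,5](0) P2=[3,0,4,3,5,0](1)
Move 4: P2 pit4 -> P1=[6,5,2,5,4,5](0) P2=[3,0,4,3,0,1](2)
Move 5: P1 pit1 -> P1=[6,0,3,6,5,6](1) P2=[3,0,4,3,0,1](2)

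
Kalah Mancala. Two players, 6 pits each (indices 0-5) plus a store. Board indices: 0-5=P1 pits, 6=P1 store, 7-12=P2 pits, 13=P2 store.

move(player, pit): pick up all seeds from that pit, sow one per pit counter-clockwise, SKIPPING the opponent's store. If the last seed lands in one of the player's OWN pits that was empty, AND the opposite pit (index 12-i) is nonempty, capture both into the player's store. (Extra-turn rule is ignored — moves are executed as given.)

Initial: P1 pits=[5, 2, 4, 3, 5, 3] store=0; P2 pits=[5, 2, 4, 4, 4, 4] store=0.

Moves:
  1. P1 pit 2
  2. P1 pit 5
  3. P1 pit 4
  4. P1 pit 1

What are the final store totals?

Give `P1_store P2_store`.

Move 1: P1 pit2 -> P1=[5,2,0,4,6,4](1) P2=[5,2,4,4,4,4](0)
Move 2: P1 pit5 -> P1=[5,2,0,4,6,0](2) P2=[6,3,5,4,4,4](0)
Move 3: P1 pit4 -> P1=[5,2,0,4,0,1](3) P2=[7,4,6,5,4,4](0)
Move 4: P1 pit1 -> P1=[5,0,1,5,0,1](3) P2=[7,4,6,5,4,4](0)

Answer: 3 0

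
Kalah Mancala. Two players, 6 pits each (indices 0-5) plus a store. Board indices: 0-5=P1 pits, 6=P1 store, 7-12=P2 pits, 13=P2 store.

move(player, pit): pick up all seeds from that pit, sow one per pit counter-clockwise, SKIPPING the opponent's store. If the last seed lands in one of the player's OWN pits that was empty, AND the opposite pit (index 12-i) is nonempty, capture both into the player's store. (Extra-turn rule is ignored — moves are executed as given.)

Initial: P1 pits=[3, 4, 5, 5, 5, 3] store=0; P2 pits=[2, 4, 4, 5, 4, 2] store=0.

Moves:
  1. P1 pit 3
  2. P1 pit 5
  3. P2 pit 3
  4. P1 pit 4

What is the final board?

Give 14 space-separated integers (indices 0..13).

Move 1: P1 pit3 -> P1=[3,4,5,0,6,4](1) P2=[3,5,4,5,4,2](0)
Move 2: P1 pit5 -> P1=[3,4,5,0,6,0](2) P2=[4,6,5,5,4,2](0)
Move 3: P2 pit3 -> P1=[4,5,5,0,6,0](2) P2=[4,6,5,0,5,3](1)
Move 4: P1 pit4 -> P1=[4,5,5,0,0,1](3) P2=[5,7,6,1,5,3](1)

Answer: 4 5 5 0 0 1 3 5 7 6 1 5 3 1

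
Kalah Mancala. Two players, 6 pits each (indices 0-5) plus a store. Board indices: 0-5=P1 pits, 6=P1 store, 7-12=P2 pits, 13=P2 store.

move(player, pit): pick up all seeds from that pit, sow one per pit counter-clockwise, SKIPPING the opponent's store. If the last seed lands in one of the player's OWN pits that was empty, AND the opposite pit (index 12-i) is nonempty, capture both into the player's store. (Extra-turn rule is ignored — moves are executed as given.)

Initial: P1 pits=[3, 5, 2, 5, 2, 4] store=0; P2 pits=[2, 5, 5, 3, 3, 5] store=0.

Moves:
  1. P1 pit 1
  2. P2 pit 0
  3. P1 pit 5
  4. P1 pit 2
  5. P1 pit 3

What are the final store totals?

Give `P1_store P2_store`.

Answer: 5 0

Derivation:
Move 1: P1 pit1 -> P1=[3,0,3,6,3,5](1) P2=[2,5,5,3,3,5](0)
Move 2: P2 pit0 -> P1=[3,0,3,6,3,5](1) P2=[0,6,6,3,3,5](0)
Move 3: P1 pit5 -> P1=[3,0,3,6,3,0](2) P2=[1,7,7,4,3,5](0)
Move 4: P1 pit2 -> P1=[3,0,0,7,4,0](4) P2=[0,7,7,4,3,5](0)
Move 5: P1 pit3 -> P1=[3,0,0,0,5,1](5) P2=[1,8,8,5,3,5](0)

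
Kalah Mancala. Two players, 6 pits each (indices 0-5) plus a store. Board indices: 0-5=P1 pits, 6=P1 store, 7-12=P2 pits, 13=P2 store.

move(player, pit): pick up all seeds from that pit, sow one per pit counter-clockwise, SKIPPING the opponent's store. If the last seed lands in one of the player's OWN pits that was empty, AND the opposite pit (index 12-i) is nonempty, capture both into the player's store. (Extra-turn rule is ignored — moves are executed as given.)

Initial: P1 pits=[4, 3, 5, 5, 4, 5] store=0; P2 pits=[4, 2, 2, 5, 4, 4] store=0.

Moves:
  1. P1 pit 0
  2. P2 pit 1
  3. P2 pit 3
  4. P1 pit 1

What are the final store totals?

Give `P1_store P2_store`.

Answer: 1 1

Derivation:
Move 1: P1 pit0 -> P1=[0,4,6,6,5,5](0) P2=[4,2,2,5,4,4](0)
Move 2: P2 pit1 -> P1=[0,4,6,6,5,5](0) P2=[4,0,3,6,4,4](0)
Move 3: P2 pit3 -> P1=[1,5,7,6,5,5](0) P2=[4,0,3,0,5,5](1)
Move 4: P1 pit1 -> P1=[1,0,8,7,6,6](1) P2=[4,0,3,0,5,5](1)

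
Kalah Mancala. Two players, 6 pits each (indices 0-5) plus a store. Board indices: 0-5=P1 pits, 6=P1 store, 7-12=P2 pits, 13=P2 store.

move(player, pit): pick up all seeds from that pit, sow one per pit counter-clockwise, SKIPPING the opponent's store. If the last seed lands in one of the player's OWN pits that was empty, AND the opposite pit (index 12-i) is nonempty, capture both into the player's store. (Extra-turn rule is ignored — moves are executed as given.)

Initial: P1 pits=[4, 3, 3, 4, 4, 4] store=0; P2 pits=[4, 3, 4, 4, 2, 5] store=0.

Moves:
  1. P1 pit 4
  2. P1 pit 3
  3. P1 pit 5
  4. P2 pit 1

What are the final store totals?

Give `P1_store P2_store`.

Answer: 3 1

Derivation:
Move 1: P1 pit4 -> P1=[4,3,3,4,0,5](1) P2=[5,4,4,4,2,5](0)
Move 2: P1 pit3 -> P1=[4,3,3,0,1,6](2) P2=[6,4,4,4,2,5](0)
Move 3: P1 pit5 -> P1=[4,3,3,0,1,0](3) P2=[7,5,5,5,3,5](0)
Move 4: P2 pit1 -> P1=[4,3,3,0,1,0](3) P2=[7,0,6,6,4,6](1)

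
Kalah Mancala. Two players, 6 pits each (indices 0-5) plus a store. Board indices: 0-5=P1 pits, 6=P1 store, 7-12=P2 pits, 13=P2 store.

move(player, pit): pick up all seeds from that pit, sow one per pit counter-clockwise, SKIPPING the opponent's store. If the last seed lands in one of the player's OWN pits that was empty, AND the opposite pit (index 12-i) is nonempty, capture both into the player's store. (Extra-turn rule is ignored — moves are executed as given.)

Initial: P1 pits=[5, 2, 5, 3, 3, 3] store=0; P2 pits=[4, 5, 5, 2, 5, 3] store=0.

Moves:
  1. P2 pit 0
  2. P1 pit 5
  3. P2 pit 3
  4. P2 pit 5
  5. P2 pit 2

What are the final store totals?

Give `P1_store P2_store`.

Move 1: P2 pit0 -> P1=[5,2,5,3,3,3](0) P2=[0,6,6,3,6,3](0)
Move 2: P1 pit5 -> P1=[5,2,5,3,3,0](1) P2=[1,7,6,3,6,3](0)
Move 3: P2 pit3 -> P1=[5,2,5,3,3,0](1) P2=[1,7,6,0,7,4](1)
Move 4: P2 pit5 -> P1=[6,3,6,3,3,0](1) P2=[1,7,6,0,7,0](2)
Move 5: P2 pit2 -> P1=[7,4,6,3,3,0](1) P2=[1,7,0,1,8,1](3)

Answer: 1 3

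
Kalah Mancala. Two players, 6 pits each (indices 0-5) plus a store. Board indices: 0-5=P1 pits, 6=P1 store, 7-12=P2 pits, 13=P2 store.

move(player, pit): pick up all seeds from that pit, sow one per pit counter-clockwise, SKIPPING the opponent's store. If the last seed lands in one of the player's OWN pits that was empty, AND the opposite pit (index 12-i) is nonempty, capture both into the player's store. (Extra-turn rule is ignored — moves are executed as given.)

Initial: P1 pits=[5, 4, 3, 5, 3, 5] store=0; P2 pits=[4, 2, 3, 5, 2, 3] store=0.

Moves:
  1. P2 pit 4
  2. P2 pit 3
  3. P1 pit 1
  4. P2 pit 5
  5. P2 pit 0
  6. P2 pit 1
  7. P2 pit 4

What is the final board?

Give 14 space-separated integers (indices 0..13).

Move 1: P2 pit4 -> P1=[5,4,3,5,3,5](0) P2=[4,2,3,5,0,4](1)
Move 2: P2 pit3 -> P1=[6,5,3,5,3,5](0) P2=[4,2,3,0,1,5](2)
Move 3: P1 pit1 -> P1=[6,0,4,6,4,6](1) P2=[4,2,3,0,1,5](2)
Move 4: P2 pit5 -> P1=[7,1,5,7,4,6](1) P2=[4,2,3,0,1,0](3)
Move 5: P2 pit0 -> P1=[7,1,5,7,4,6](1) P2=[0,3,4,1,2,0](3)
Move 6: P2 pit1 -> P1=[7,1,5,7,4,6](1) P2=[0,0,5,2,3,0](3)
Move 7: P2 pit4 -> P1=[8,1,5,7,4,6](1) P2=[0,0,5,2,0,1](4)

Answer: 8 1 5 7 4 6 1 0 0 5 2 0 1 4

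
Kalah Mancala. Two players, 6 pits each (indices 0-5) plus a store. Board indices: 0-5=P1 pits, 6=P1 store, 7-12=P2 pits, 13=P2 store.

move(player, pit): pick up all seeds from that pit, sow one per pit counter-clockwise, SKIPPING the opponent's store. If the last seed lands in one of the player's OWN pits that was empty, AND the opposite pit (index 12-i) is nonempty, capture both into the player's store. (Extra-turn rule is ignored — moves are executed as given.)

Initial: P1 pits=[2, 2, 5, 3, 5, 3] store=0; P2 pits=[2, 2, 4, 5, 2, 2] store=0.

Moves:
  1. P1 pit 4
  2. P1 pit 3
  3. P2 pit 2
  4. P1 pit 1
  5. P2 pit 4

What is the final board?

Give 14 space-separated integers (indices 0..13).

Move 1: P1 pit4 -> P1=[2,2,5,3,0,4](1) P2=[3,3,5,5,2,2](0)
Move 2: P1 pit3 -> P1=[2,2,5,0,1,5](2) P2=[3,3,5,5,2,2](0)
Move 3: P2 pit2 -> P1=[3,2,5,0,1,5](2) P2=[3,3,0,6,3,3](1)
Move 4: P1 pit1 -> P1=[3,0,6,1,1,5](2) P2=[3,3,0,6,3,3](1)
Move 5: P2 pit4 -> P1=[4,0,6,1,1,5](2) P2=[3,3,0,6,0,4](2)

Answer: 4 0 6 1 1 5 2 3 3 0 6 0 4 2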